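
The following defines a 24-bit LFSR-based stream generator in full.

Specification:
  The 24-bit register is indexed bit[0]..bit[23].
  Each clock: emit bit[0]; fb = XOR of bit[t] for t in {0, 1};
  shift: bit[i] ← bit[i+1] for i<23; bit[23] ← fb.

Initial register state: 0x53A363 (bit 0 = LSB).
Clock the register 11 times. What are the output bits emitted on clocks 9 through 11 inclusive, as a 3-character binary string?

110

reg_0 = 0x53A363
clock 1: out=1, reg = 0x29D1B1
clock 2: out=1, reg = 0x94E8D8
clock 3: out=0, reg = 0x4A746C
clock 4: out=0, reg = 0x253A36
clock 5: out=0, reg = 0x929D1B
clock 6: out=1, reg = 0x494E8D
clock 7: out=1, reg = 0xA4A746
clock 8: out=0, reg = 0xD253A3
clock 9: out=1, reg = 0x6929D1
clock 10: out=1, reg = 0xB494E8
clock 11: out=0, reg = 0x5A4A74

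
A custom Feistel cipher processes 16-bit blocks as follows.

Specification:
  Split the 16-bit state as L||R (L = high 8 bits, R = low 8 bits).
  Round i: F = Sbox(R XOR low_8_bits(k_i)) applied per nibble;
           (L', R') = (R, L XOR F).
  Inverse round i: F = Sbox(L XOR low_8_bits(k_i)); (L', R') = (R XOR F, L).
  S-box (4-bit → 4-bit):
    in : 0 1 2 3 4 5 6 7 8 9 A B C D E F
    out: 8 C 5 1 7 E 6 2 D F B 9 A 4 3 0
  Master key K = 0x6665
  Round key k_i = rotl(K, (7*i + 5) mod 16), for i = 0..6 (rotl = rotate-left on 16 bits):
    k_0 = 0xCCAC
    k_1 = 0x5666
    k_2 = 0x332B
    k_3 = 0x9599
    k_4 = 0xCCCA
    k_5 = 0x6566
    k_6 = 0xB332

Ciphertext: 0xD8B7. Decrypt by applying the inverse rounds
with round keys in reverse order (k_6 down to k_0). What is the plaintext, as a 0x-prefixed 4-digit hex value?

s_0 = ciphertext = 0xD8B7
s_1 = InvRound(s_0, k_6) = 0x8CD8
s_2 = InvRound(s_1, k_5) = 0xE38C
s_3 = InvRound(s_2, k_4) = 0xD3E3
s_4 = InvRound(s_3, k_3) = 0x98D3
s_5 = InvRound(s_4, k_2) = 0x4298
s_6 = InvRound(s_5, k_1) = 0xCF42
s_7 = InvRound(s_6, k_0) = 0x23CF

0x23CF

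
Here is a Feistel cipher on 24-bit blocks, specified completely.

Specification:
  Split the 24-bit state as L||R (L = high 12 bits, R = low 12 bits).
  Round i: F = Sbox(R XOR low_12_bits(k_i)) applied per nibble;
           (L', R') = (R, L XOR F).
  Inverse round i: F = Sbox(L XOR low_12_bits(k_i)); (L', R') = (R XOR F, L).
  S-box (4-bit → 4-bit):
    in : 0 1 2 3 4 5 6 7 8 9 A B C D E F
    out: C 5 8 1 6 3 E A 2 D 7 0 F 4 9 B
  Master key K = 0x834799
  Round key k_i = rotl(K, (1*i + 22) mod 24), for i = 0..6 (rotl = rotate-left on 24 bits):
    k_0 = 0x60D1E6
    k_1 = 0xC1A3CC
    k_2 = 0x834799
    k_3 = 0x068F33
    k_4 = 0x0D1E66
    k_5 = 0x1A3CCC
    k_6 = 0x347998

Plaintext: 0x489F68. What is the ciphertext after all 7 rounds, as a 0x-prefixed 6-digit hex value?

0x390765

s_0 = plaintext = 0x489F68
s_1 = Round(s_0, k_0) = 0xF68DA0
s_2 = Round(s_1, k_1) = 0xDA0687
s_3 = Round(s_2, k_2) = 0x6878F9
s_4 = Round(s_3, k_3) = 0x8F9C70
s_5 = Round(s_4, k_4) = 0xC700A7
s_6 = Round(s_5, k_5) = 0x0A7390
s_7 = Round(s_6, k_6) = 0x390765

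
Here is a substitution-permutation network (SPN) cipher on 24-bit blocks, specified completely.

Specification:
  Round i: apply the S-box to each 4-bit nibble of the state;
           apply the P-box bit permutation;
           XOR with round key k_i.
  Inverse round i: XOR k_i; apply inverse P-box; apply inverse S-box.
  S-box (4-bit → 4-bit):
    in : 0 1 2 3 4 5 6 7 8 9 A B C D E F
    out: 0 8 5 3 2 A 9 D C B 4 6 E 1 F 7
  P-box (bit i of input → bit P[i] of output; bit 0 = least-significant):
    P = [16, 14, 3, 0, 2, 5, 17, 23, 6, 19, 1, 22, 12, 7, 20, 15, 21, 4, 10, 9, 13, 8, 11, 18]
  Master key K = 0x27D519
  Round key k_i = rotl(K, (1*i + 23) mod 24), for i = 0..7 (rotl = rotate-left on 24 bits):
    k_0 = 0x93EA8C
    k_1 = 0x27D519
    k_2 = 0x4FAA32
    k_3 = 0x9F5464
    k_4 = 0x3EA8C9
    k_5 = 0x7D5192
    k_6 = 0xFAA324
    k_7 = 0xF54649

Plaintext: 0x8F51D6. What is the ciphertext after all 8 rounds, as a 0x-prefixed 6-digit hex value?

0xA7754F

s_0 = plaintext = 0x8F51D6
s_1 = Round(s_0, k_0) = 0xF66619
s_2 = Round(s_1, k_1) = 0xC62E58
s_3 = Round(s_2, k_2) = 0xB3B159
s_4 = Round(s_3, k_3) = 0x6E1DD5
s_5 = Round(s_4, k_4) = 0x1A4E9C
s_6 = Round(s_5, k_5) = 0xB1157D
s_7 = Round(s_6, k_6) = 0x312820
s_8 = Round(s_7, k_7) = 0xA7754F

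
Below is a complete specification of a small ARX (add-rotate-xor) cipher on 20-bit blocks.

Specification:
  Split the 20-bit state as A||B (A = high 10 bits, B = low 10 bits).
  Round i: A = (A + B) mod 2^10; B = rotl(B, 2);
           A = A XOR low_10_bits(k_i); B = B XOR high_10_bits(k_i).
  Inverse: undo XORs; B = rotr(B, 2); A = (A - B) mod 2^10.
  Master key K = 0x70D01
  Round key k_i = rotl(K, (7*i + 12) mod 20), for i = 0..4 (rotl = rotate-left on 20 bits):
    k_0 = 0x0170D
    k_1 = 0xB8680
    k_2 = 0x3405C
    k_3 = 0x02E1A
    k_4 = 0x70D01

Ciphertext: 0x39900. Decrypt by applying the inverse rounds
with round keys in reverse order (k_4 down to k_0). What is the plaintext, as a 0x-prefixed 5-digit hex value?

0x6EC83

s_0 = ciphertext = 0x39900
s_1 = InvRound(s_0, k_4) = 0xADF30
s_2 = InvRound(s_1, k_3) = 0x37FCE
s_3 = InvRound(s_2, k_2) = 0x6F2C7
s_4 = InvRound(s_3, k_1) = 0x4CE09
s_5 = InvRound(s_4, k_0) = 0x6EC83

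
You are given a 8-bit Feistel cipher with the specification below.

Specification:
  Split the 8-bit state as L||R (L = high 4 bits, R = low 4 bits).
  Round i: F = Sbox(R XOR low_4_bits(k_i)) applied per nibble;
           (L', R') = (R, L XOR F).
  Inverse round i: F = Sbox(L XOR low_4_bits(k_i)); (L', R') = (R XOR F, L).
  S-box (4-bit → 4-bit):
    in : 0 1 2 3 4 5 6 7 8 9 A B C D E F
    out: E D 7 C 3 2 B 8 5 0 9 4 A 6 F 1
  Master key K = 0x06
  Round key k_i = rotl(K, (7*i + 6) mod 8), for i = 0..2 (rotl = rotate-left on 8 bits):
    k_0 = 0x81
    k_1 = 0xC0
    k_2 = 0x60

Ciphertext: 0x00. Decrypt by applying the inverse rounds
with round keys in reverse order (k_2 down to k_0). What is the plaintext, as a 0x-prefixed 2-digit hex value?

0x1F

s_0 = ciphertext = 0x00
s_1 = InvRound(s_0, k_2) = 0xE0
s_2 = InvRound(s_1, k_1) = 0xFE
s_3 = InvRound(s_2, k_0) = 0x1F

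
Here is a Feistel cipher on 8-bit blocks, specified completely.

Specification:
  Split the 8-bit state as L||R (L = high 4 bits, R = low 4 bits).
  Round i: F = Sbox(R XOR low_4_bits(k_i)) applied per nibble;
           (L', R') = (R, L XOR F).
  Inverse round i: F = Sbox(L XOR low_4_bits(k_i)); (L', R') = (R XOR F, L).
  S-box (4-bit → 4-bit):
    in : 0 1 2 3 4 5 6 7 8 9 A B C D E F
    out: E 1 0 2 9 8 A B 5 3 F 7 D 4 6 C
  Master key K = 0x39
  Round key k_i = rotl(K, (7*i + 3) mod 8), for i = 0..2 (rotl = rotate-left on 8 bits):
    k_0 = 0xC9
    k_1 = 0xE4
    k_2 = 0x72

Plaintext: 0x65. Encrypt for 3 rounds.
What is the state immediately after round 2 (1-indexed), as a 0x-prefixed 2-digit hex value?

s_0 = plaintext = 0x65
s_1 = Round(s_0, k_0) = 0x5B
s_2 = Round(s_1, k_1) = 0xB9
s_3 = Round(s_2, k_2) = 0x9C

0xB9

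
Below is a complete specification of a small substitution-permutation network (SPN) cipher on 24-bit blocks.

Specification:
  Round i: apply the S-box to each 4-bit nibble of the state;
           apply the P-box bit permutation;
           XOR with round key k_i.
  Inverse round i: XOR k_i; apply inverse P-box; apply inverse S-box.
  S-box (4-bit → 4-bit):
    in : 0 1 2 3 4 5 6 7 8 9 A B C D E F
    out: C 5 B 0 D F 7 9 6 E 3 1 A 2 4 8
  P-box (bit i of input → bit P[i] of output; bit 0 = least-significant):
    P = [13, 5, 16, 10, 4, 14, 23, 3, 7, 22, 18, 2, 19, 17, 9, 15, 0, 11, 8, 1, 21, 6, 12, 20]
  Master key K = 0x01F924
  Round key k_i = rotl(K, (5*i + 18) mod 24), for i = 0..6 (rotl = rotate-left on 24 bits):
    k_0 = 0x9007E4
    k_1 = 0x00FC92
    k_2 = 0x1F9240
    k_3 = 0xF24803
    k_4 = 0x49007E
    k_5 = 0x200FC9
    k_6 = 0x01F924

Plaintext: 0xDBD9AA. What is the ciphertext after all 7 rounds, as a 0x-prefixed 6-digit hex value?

s_0 = plaintext = 0xDBD9AA
s_1 = Round(s_0, k_0) = 0xD66791
s_2 = Round(s_1, k_1) = 0x8B975F
s_3 = Round(s_2, k_2) = 0x9D449D
s_4 = Round(s_3, k_3) = 0x6E92EF
s_5 = Round(s_4, k_4) = 0xAB97BA
s_6 = Round(s_5, k_5) = 0x02AD3C
s_7 = Round(s_6, k_6) = 0x5BE507

0x5BE507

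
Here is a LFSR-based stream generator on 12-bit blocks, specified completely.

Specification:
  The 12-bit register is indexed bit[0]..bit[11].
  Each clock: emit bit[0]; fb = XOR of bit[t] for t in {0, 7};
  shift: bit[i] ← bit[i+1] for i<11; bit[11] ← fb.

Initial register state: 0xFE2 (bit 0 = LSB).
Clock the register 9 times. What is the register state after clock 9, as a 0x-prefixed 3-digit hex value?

reg_0 = 0xFE2
clock 1: out=0, reg = 0xFF1
clock 2: out=1, reg = 0x7F8
clock 3: out=0, reg = 0xBFC
clock 4: out=0, reg = 0xDFE
clock 5: out=0, reg = 0xEFF
clock 6: out=1, reg = 0x77F
clock 7: out=1, reg = 0xBBF
clock 8: out=1, reg = 0x5DF
clock 9: out=1, reg = 0x2EF

0x2EF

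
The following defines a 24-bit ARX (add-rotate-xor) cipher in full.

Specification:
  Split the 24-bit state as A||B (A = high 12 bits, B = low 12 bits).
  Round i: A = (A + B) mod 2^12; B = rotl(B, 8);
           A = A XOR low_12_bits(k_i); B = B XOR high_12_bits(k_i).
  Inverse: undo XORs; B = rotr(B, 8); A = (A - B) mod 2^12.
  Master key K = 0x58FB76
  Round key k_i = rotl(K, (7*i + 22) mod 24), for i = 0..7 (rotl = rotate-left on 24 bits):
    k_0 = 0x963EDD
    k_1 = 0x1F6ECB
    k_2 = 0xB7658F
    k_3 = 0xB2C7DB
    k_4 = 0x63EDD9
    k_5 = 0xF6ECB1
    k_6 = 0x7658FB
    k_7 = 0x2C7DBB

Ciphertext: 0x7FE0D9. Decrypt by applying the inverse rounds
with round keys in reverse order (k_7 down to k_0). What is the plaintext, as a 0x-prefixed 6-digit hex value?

s_0 = ciphertext = 0x7FE0D9
s_1 = InvRound(s_0, k_7) = 0x8631E2
s_2 = InvRound(s_1, k_6) = 0x822876
s_3 = InvRound(s_2, k_5) = 0x30C187
s_4 = InvRound(s_3, k_4) = 0x33EB97
s_5 = InvRound(s_4, k_3) = 0x935BB0
s_6 = InvRound(s_5, k_2) = 0x05AC60
s_7 = InvRound(s_6, k_1) = 0x52496D
s_8 = InvRound(s_7, k_0) = 0xB190E0

0xB190E0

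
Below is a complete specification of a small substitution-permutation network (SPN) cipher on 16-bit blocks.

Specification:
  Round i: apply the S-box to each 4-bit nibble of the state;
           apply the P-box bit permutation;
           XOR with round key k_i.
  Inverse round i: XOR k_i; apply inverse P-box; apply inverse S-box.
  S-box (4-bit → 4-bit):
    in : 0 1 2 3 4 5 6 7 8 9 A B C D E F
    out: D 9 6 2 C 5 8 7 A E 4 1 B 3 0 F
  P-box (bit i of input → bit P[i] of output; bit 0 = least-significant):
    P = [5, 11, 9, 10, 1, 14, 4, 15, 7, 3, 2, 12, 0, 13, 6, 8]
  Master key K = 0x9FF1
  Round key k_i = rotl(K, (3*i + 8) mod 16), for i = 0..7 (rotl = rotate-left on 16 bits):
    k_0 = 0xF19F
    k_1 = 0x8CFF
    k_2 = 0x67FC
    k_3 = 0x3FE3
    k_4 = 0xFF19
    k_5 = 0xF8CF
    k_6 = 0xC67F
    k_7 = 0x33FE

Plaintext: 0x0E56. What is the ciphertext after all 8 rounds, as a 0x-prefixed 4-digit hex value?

0xFFD6

s_0 = plaintext = 0x0E56
s_1 = Round(s_0, k_0) = 0xF4CC
s_2 = Round(s_1, k_1) = 0x7198
s_3 = Round(s_2, k_2) = 0x9B2D
s_4 = Round(s_3, k_3) = 0x5613
s_5 = Round(s_4, k_4) = 0x675A
s_6 = Round(s_5, k_5) = 0xFB51
s_7 = Round(s_6, k_6) = 0xE38C
s_8 = Round(s_7, k_7) = 0xFFD6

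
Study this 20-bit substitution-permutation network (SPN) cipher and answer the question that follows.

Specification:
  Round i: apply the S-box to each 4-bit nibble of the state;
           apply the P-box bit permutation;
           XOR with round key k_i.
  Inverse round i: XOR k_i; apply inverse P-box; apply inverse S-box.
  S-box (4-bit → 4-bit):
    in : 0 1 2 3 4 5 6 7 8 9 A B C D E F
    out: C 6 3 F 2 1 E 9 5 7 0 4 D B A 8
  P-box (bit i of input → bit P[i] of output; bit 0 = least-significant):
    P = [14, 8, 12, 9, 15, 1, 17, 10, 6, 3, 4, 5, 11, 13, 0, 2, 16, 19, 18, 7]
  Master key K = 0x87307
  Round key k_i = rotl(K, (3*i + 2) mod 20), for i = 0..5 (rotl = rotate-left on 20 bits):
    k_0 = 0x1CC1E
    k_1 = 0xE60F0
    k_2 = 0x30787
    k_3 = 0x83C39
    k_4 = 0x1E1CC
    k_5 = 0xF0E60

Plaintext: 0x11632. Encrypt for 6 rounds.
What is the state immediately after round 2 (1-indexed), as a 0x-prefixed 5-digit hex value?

0xE882A

s_0 = plaintext = 0x11632
s_1 = Round(s_0, k_0) = 0xF2925
s_2 = Round(s_1, k_1) = 0xE882A
s_3 = Round(s_2, k_2) = 0xB8F54
s_4 = Round(s_3, k_3) = 0xCB518
s_5 = Round(s_4, k_4) = 0x6B10F
s_6 = Round(s_5, k_5) = 0x108F9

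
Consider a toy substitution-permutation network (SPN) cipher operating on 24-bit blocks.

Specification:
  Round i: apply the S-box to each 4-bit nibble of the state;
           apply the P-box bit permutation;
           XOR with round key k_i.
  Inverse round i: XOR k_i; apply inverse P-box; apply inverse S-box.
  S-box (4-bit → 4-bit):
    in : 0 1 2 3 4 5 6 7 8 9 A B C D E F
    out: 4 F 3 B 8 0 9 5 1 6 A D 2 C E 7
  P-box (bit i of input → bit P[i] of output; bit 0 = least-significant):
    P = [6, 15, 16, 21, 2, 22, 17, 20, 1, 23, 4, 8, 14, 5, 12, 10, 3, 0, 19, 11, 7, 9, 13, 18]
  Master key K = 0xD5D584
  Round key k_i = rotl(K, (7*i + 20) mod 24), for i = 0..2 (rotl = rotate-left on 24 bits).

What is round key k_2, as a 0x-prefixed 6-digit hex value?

K = 0xD5D584
k_0 = rotl(K, (7*0+20) mod 24) = rotl(K, 20) = 0x4D5D58
k_1 = rotl(K, (7*1+20) mod 24) = rotl(K, 3) = 0xAEAC26
k_2 = rotl(K, (7*2+20) mod 24) = rotl(K, 10) = 0x561357

0x561357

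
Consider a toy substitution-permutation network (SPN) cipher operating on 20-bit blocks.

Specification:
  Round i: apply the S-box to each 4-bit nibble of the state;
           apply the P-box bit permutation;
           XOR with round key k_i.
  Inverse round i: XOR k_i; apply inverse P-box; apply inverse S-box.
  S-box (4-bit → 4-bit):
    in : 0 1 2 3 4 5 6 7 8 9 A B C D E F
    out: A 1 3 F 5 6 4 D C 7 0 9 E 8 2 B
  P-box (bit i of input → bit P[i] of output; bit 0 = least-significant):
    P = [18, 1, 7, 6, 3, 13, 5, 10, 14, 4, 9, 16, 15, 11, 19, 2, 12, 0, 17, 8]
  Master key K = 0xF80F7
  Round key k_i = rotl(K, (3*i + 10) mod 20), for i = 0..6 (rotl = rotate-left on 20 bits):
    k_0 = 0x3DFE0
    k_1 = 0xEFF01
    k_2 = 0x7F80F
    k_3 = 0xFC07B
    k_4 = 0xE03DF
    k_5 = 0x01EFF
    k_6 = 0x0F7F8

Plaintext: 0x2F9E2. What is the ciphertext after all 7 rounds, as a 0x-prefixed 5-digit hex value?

s_0 = plaintext = 0x2F9E2
s_1 = Round(s_0, k_0) = 0x725F7
s_2 = Round(s_1, k_1) = 0x840D9
s_3 = Round(s_2, k_2) = 0x87D9D
s_4 = Round(s_3, k_3) = 0x46117
s_5 = Round(s_4, k_4) = 0x05317
s_6 = Round(s_5, k_5) = 0xD5526
s_7 = Round(s_6, k_6) = 0x8DC60

0x8DC60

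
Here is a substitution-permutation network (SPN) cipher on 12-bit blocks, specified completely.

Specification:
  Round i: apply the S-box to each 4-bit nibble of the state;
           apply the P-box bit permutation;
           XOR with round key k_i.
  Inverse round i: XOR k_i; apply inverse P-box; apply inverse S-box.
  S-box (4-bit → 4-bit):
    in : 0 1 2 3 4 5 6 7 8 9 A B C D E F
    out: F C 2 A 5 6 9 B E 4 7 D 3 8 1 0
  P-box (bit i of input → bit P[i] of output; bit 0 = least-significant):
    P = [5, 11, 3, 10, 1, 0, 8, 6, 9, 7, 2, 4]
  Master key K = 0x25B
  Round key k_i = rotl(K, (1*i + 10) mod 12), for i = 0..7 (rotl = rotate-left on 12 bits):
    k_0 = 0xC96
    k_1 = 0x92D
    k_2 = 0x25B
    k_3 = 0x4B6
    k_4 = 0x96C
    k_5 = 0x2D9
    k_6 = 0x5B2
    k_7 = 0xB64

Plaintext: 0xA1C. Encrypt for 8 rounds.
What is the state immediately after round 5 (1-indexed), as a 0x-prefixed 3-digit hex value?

0x298

s_0 = plaintext = 0xA1C
s_1 = Round(s_0, k_0) = 0x772
s_2 = Round(s_1, k_1) = 0x3FE
s_3 = Round(s_2, k_2) = 0x2EB
s_4 = Round(s_3, k_3) = 0x01C
s_5 = Round(s_4, k_4) = 0x298
s_6 = Round(s_5, k_5) = 0xF51
s_7 = Round(s_6, k_6) = 0x0BB
s_8 = Round(s_7, k_7) = 0xC9A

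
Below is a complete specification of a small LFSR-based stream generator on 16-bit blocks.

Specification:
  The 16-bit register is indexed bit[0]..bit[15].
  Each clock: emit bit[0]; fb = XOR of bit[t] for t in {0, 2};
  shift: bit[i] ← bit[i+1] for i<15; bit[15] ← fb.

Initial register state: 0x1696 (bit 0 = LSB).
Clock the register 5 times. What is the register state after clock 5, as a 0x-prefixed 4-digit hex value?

0x98B4

reg_0 = 0x1696
clock 1: out=0, reg = 0x8B4B
clock 2: out=1, reg = 0xC5A5
clock 3: out=1, reg = 0x62D2
clock 4: out=0, reg = 0x3169
clock 5: out=1, reg = 0x98B4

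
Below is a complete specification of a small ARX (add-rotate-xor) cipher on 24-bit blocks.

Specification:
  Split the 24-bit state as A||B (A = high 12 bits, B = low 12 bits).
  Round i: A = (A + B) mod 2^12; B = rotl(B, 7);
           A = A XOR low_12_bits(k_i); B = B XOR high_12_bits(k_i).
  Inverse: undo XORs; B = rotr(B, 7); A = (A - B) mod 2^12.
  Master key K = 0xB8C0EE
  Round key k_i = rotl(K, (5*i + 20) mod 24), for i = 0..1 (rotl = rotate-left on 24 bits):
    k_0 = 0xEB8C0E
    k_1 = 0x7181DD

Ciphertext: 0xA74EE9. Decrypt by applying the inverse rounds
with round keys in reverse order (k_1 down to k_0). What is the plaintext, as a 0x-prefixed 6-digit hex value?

s_0 = ciphertext = 0xA74EE9
s_1 = InvRound(s_0, k_1) = 0xD76E33
s_2 = InvRound(s_1, k_0) = 0x017161

0x017161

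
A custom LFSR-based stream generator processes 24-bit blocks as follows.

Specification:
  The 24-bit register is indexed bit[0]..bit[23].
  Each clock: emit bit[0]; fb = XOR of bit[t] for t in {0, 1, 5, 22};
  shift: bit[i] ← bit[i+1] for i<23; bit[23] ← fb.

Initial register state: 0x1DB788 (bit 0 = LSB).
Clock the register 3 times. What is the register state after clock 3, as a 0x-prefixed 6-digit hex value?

0x03B6F1

reg_0 = 0x1DB788
clock 1: out=0, reg = 0x0EDBC4
clock 2: out=0, reg = 0x076DE2
clock 3: out=0, reg = 0x03B6F1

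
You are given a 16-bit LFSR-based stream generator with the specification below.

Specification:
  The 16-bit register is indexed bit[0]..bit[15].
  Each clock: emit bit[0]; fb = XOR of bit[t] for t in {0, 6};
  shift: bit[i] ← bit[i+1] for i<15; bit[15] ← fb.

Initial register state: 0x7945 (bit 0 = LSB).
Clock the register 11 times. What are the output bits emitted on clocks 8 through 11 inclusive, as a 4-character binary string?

0100

reg_0 = 0x7945
clock 1: out=1, reg = 0x3CA2
clock 2: out=0, reg = 0x1E51
clock 3: out=1, reg = 0x0F28
clock 4: out=0, reg = 0x0794
clock 5: out=0, reg = 0x03CA
clock 6: out=0, reg = 0x81E5
clock 7: out=1, reg = 0x40F2
clock 8: out=0, reg = 0xA079
clock 9: out=1, reg = 0x503C
clock 10: out=0, reg = 0x281E
clock 11: out=0, reg = 0x140F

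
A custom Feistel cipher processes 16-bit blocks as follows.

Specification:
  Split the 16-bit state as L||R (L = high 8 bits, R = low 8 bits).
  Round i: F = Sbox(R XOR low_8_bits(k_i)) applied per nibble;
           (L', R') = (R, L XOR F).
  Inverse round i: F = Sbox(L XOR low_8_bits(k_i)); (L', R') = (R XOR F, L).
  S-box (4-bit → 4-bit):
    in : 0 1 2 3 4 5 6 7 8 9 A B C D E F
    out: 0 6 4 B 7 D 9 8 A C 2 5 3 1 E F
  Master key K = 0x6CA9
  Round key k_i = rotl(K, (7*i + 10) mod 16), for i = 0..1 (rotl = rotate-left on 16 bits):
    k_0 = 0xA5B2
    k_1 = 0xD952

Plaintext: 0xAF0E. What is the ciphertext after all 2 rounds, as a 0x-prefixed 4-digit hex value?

0xFC20

s_0 = plaintext = 0xAF0E
s_1 = Round(s_0, k_0) = 0x0EFC
s_2 = Round(s_1, k_1) = 0xFC20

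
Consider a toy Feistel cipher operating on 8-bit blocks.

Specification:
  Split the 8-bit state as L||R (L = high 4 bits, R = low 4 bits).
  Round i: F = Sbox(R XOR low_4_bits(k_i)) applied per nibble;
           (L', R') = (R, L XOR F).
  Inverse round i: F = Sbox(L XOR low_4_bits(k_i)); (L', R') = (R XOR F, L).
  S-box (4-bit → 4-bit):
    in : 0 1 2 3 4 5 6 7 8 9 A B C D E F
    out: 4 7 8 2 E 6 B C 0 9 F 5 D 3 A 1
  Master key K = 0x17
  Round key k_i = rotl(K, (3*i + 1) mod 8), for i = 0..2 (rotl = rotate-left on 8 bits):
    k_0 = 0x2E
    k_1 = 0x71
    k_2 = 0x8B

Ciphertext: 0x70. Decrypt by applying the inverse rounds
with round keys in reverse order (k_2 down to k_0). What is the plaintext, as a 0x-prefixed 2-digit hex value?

s_0 = ciphertext = 0x70
s_1 = InvRound(s_0, k_2) = 0xD7
s_2 = InvRound(s_1, k_1) = 0xAD
s_3 = InvRound(s_2, k_0) = 0x3A

0x3A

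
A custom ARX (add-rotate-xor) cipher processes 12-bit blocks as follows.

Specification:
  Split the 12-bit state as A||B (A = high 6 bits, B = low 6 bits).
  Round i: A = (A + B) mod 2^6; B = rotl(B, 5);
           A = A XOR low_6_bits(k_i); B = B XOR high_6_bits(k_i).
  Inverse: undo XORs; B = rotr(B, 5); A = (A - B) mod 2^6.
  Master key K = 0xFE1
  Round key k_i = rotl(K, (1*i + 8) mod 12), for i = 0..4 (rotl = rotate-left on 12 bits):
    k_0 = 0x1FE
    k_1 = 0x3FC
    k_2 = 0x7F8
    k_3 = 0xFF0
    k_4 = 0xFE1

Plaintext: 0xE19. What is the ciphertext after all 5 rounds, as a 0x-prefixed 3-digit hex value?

s_0 = plaintext = 0xE19
s_1 = Round(s_0, k_0) = 0xBEB
s_2 = Round(s_1, k_1) = 0x9BA
s_3 = Round(s_2, k_2) = 0x602
s_4 = Round(s_3, k_3) = 0xABE
s_5 = Round(s_4, k_4) = 0x260

0x260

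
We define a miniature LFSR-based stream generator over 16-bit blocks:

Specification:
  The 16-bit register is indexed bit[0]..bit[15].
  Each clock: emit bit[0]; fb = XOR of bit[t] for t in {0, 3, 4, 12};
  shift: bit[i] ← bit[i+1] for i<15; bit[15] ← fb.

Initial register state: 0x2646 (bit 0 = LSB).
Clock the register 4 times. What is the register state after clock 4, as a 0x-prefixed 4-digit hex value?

reg_0 = 0x2646
clock 1: out=0, reg = 0x1323
clock 2: out=1, reg = 0x0991
clock 3: out=1, reg = 0x04C8
clock 4: out=0, reg = 0x8264

0x8264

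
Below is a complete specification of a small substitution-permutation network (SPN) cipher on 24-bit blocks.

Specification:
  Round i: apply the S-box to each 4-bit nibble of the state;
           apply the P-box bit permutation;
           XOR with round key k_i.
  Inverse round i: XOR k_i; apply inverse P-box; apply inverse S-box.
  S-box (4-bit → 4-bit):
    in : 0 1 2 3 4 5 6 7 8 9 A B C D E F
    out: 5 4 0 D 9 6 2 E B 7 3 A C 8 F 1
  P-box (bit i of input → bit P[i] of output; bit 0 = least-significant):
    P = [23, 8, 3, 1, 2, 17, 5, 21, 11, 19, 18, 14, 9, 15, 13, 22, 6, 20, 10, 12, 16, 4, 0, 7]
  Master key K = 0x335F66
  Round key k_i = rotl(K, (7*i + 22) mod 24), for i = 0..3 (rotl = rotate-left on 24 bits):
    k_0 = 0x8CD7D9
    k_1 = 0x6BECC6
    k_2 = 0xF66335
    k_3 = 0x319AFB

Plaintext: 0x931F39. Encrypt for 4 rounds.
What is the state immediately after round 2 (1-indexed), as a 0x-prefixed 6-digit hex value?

s_0 = plaintext = 0x931F39
s_1 = Round(s_0, k_0) = 0x2DEAA4
s_2 = Round(s_1, k_1) = 0xA156C0
s_3 = Round(s_2, k_2) = 0x5FC70D
s_4 = Round(s_3, k_3) = 0x7DFA8C

0xA156C0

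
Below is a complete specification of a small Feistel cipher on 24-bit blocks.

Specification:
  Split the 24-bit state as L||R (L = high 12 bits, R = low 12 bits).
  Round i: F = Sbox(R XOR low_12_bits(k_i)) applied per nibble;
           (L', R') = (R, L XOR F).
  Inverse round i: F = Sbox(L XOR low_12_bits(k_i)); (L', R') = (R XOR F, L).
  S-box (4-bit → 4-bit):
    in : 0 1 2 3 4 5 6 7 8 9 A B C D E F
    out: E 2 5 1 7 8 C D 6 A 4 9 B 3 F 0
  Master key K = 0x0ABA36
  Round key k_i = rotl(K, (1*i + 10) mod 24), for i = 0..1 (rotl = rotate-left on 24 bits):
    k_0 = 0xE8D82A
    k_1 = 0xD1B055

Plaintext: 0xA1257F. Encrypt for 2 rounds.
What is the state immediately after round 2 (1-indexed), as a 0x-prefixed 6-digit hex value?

0x99AFCF

s_0 = plaintext = 0xA1257F
s_1 = Round(s_0, k_0) = 0x57F99A
s_2 = Round(s_1, k_1) = 0x99AFCF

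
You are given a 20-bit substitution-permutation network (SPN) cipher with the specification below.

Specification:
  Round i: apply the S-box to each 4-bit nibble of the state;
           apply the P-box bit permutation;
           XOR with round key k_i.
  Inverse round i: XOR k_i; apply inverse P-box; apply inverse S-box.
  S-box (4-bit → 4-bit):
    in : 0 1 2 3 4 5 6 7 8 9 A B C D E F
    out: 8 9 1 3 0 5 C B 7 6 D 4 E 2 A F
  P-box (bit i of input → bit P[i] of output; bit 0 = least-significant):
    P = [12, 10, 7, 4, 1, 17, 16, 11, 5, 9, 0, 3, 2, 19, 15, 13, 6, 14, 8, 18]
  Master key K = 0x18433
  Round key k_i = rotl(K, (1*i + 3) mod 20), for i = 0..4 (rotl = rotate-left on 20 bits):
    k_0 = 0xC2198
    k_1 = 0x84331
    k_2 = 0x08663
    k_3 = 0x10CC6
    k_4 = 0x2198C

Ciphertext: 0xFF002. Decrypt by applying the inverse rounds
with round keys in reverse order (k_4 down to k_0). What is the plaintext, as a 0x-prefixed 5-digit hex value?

0xD139B

s_0 = ciphertext = 0xFF002
s_1 = InvRound(s_0, k_4) = 0xCF0AB
s_2 = InvRound(s_1, k_3) = 0x7FA63
s_3 = InvRound(s_2, k_2) = 0xE04C3
s_4 = InvRound(s_3, k_1) = 0xF433C
s_5 = InvRound(s_4, k_0) = 0xD139B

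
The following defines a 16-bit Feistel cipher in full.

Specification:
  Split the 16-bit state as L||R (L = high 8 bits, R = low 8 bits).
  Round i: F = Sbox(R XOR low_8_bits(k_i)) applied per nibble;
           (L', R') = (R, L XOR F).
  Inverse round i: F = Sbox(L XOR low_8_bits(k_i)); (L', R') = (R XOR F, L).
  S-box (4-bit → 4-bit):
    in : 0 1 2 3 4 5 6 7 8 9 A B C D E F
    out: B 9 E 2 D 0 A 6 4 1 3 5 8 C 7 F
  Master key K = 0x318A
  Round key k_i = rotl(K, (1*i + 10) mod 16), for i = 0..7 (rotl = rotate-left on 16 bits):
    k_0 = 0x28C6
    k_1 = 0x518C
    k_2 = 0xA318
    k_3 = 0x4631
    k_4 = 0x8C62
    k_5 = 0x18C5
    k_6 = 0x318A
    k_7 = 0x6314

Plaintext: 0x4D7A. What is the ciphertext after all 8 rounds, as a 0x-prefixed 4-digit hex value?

0xBEE9

s_0 = plaintext = 0x4D7A
s_1 = Round(s_0, k_0) = 0x7A15
s_2 = Round(s_1, k_1) = 0x156B
s_3 = Round(s_2, k_2) = 0x6B77
s_4 = Round(s_3, k_3) = 0x77B1
s_5 = Round(s_4, k_4) = 0xB1B5
s_6 = Round(s_5, k_5) = 0xB5DA
s_7 = Round(s_6, k_6) = 0xDABE
s_8 = Round(s_7, k_7) = 0xBEE9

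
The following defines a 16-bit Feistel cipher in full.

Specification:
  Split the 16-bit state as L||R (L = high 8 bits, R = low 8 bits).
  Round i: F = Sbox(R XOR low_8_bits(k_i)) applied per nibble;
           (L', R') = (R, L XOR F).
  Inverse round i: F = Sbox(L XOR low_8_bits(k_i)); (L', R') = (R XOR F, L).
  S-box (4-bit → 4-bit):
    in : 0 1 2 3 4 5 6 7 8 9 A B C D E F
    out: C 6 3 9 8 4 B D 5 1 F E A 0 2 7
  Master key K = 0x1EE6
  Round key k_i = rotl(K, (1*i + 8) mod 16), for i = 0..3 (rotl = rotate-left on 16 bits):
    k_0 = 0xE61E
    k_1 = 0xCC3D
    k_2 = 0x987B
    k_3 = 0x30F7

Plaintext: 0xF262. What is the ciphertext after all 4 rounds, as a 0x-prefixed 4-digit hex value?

s_0 = plaintext = 0xF262
s_1 = Round(s_0, k_0) = 0x6228
s_2 = Round(s_1, k_1) = 0x2806
s_3 = Round(s_2, k_2) = 0x06F8
s_4 = Round(s_3, k_3) = 0xF8C1

0xF8C1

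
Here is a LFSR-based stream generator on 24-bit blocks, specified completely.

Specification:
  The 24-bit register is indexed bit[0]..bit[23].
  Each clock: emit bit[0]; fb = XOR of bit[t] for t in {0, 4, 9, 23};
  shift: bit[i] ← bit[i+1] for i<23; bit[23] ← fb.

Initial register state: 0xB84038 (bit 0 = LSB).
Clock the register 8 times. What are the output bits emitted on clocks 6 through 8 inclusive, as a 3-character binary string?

reg_0 = 0xB84038
clock 1: out=0, reg = 0x5C201C
clock 2: out=0, reg = 0xAE100E
clock 3: out=0, reg = 0xD70807
clock 4: out=1, reg = 0x6B8403
clock 5: out=1, reg = 0xB5C201
clock 6: out=1, reg = 0xDAE100
clock 7: out=0, reg = 0xED7080
clock 8: out=0, reg = 0xF6B840

100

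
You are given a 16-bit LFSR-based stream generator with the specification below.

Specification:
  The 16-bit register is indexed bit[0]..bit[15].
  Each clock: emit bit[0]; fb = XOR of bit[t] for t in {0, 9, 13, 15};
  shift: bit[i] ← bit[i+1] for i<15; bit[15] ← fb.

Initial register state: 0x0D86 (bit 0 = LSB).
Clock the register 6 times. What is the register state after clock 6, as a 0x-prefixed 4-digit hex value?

reg_0 = 0x0D86
clock 1: out=0, reg = 0x06C3
clock 2: out=1, reg = 0x0361
clock 3: out=1, reg = 0x01B0
clock 4: out=0, reg = 0x00D8
clock 5: out=0, reg = 0x006C
clock 6: out=0, reg = 0x0036

0x0036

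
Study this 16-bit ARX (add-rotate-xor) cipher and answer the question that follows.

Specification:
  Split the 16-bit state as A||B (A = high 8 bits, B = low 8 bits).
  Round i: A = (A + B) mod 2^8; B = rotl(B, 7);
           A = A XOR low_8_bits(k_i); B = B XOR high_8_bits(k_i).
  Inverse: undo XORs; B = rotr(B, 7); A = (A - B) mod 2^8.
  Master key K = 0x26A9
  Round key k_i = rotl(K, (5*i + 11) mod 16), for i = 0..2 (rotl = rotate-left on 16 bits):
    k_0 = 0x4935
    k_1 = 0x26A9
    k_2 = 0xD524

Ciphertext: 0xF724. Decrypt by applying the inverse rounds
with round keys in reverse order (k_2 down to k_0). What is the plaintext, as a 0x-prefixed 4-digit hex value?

s_0 = ciphertext = 0xF724
s_1 = InvRound(s_0, k_2) = 0xF0E3
s_2 = InvRound(s_1, k_1) = 0xCE8B
s_3 = InvRound(s_2, k_0) = 0x7685

0x7685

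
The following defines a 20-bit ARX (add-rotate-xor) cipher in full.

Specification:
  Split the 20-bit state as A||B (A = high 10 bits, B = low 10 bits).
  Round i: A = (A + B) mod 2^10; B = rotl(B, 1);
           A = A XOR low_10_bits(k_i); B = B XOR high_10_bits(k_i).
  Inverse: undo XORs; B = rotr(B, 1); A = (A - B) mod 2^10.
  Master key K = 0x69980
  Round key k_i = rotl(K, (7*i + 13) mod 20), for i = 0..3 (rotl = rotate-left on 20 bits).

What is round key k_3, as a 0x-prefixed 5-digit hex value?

0x01A66

K = 0x69980
k_0 = rotl(K, (7*0+13) mod 20) = rotl(K, 13) = 0x00D33
k_1 = rotl(K, (7*1+13) mod 20) = rotl(K, 0) = 0x69980
k_2 = rotl(K, (7*2+13) mod 20) = rotl(K, 7) = 0xCC034
k_3 = rotl(K, (7*3+13) mod 20) = rotl(K, 14) = 0x01A66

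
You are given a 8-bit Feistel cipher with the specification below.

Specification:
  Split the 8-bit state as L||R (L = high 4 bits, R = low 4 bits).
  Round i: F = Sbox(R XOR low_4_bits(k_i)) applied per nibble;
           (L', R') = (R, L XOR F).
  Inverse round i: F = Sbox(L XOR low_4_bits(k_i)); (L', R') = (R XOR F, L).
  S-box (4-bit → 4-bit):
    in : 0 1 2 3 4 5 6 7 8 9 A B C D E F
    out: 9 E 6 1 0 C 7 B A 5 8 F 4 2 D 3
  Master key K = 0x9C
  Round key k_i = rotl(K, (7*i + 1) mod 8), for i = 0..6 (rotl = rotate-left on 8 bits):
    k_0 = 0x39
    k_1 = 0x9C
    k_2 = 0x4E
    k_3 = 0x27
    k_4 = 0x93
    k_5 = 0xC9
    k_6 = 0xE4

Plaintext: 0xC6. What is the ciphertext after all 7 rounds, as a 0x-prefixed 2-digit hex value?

0x53

s_0 = plaintext = 0xC6
s_1 = Round(s_0, k_0) = 0x6F
s_2 = Round(s_1, k_1) = 0xF7
s_3 = Round(s_2, k_2) = 0x7A
s_4 = Round(s_3, k_3) = 0xA5
s_5 = Round(s_4, k_4) = 0x5D
s_6 = Round(s_5, k_5) = 0xD5
s_7 = Round(s_6, k_6) = 0x53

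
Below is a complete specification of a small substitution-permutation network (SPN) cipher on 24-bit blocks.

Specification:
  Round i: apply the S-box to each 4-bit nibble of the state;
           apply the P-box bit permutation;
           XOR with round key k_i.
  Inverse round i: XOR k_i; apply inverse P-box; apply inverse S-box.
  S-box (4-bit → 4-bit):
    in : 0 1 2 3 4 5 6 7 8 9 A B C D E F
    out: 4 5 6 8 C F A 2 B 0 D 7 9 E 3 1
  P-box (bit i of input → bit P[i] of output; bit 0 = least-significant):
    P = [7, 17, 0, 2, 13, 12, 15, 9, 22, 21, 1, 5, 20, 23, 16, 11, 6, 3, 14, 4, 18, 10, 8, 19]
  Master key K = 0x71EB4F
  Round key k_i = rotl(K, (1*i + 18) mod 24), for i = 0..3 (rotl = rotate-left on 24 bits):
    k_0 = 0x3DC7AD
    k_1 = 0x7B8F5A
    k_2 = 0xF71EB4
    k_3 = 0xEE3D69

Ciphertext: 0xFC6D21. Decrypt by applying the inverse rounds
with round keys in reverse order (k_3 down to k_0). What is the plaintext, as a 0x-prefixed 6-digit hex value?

0xFAA16C

s_0 = ciphertext = 0xFC6D21
s_1 = InvRound(s_0, k_3) = 0x9BF977
s_2 = InvRound(s_1, k_2) = 0x519BA1
s_3 = InvRound(s_2, k_1) = 0x689D7B
s_4 = InvRound(s_3, k_0) = 0xFAA16C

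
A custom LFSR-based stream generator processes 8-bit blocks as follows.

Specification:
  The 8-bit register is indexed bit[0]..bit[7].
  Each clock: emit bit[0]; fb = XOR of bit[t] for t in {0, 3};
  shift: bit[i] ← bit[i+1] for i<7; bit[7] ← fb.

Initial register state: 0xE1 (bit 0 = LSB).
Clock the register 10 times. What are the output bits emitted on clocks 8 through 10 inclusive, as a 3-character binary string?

reg_0 = 0xE1
clock 1: out=1, reg = 0xF0
clock 2: out=0, reg = 0x78
clock 3: out=0, reg = 0xBC
clock 4: out=0, reg = 0xDE
clock 5: out=0, reg = 0xEF
clock 6: out=1, reg = 0x77
clock 7: out=1, reg = 0xBB
clock 8: out=1, reg = 0x5D
clock 9: out=1, reg = 0x2E
clock 10: out=0, reg = 0x97

110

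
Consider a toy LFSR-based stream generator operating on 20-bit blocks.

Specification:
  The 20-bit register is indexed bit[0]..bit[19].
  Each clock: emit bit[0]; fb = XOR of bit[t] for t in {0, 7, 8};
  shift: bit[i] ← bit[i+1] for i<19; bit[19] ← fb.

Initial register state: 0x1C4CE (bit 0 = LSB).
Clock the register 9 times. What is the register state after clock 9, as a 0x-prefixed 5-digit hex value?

reg_0 = 0x1C4CE
clock 1: out=0, reg = 0x8E267
clock 2: out=1, reg = 0xC7133
clock 3: out=1, reg = 0x63899
clock 4: out=1, reg = 0x31C4C
clock 5: out=0, reg = 0x18E26
clock 6: out=0, reg = 0x0C713
clock 7: out=1, reg = 0x06389
clock 8: out=1, reg = 0x831C4
clock 9: out=0, reg = 0x418E2

0x418E2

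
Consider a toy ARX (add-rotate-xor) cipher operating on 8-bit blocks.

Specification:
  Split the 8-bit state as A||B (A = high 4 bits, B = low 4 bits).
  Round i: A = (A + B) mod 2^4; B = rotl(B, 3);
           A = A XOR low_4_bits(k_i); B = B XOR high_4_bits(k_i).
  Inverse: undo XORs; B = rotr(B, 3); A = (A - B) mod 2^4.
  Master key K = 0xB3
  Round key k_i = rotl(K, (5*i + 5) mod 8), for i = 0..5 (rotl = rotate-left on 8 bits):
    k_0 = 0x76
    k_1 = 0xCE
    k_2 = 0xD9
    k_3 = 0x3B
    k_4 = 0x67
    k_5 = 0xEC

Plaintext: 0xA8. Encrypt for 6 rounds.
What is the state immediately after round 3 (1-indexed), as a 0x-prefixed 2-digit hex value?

s_0 = plaintext = 0xA8
s_1 = Round(s_0, k_0) = 0x43
s_2 = Round(s_1, k_1) = 0x95
s_3 = Round(s_2, k_2) = 0x77
s_4 = Round(s_3, k_3) = 0x58
s_5 = Round(s_4, k_4) = 0xA2
s_6 = Round(s_5, k_5) = 0x0F

0x77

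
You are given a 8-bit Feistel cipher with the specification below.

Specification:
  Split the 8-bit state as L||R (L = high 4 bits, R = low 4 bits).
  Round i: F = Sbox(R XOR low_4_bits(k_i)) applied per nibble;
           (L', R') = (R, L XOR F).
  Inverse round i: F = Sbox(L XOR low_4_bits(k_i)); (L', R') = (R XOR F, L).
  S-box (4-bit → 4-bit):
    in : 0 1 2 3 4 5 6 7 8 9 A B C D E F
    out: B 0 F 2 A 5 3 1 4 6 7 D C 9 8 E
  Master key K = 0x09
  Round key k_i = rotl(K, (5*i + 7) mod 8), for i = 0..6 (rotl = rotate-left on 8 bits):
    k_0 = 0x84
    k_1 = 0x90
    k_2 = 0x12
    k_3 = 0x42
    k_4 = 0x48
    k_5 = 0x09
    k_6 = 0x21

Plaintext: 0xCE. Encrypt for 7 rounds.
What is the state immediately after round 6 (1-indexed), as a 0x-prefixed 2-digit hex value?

0x28

s_0 = plaintext = 0xCE
s_1 = Round(s_0, k_0) = 0xEB
s_2 = Round(s_1, k_1) = 0xB3
s_3 = Round(s_2, k_2) = 0x3B
s_4 = Round(s_3, k_3) = 0xB5
s_5 = Round(s_4, k_4) = 0x52
s_6 = Round(s_5, k_5) = 0x28
s_7 = Round(s_6, k_6) = 0x84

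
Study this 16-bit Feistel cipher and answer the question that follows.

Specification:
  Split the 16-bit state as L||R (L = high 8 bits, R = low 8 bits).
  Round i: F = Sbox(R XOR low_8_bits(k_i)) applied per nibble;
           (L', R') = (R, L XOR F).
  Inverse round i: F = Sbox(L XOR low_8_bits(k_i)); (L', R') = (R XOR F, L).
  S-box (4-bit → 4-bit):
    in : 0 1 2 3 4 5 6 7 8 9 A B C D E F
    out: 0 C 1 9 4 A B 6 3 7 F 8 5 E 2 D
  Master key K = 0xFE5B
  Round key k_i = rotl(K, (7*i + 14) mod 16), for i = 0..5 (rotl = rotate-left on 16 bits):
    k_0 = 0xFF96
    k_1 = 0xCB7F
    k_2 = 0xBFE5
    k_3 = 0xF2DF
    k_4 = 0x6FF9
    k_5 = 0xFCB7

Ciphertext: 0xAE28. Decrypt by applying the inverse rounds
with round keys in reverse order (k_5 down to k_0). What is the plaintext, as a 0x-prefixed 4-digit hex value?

s_0 = ciphertext = 0xAE28
s_1 = InvRound(s_0, k_5) = 0xEFAE
s_2 = InvRound(s_1, k_4) = 0x65EF
s_3 = InvRound(s_2, k_3) = 0x6065
s_4 = InvRound(s_3, k_2) = 0x5F60
s_5 = InvRound(s_4, k_1) = 0x705F
s_6 = InvRound(s_5, k_0) = 0x7470

0x7470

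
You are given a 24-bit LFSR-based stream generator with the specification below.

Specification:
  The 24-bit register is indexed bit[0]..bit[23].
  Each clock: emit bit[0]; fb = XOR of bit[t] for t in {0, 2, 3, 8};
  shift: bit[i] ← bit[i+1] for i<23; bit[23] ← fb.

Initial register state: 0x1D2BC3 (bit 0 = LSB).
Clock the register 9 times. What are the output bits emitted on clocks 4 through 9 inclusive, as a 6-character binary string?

000111

reg_0 = 0x1D2BC3
clock 1: out=1, reg = 0x0E95E1
clock 2: out=1, reg = 0x074AF0
clock 3: out=0, reg = 0x03A578
clock 4: out=0, reg = 0x01D2BC
clock 5: out=0, reg = 0x00E95E
clock 6: out=0, reg = 0x8074AF
clock 7: out=1, reg = 0xC03A57
clock 8: out=1, reg = 0x601D2B
clock 9: out=1, reg = 0xB00E95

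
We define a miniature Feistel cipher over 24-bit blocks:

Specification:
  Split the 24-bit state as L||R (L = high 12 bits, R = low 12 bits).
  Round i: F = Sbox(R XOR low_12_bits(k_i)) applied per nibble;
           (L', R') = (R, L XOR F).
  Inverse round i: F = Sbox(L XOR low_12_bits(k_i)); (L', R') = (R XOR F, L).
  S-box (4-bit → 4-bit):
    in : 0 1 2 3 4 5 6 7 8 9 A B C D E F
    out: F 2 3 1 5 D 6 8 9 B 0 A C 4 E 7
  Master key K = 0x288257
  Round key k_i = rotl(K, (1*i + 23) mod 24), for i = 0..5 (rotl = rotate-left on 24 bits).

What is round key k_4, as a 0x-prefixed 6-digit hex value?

K = 0x288257
k_0 = rotl(K, (1*0+23) mod 24) = rotl(K, 23) = 0x94412B
k_1 = rotl(K, (1*1+23) mod 24) = rotl(K, 0) = 0x288257
k_2 = rotl(K, (1*2+23) mod 24) = rotl(K, 1) = 0x5104AE
k_3 = rotl(K, (1*3+23) mod 24) = rotl(K, 2) = 0xA2095C
k_4 = rotl(K, (1*4+23) mod 24) = rotl(K, 3) = 0x4412B9

0x4412B9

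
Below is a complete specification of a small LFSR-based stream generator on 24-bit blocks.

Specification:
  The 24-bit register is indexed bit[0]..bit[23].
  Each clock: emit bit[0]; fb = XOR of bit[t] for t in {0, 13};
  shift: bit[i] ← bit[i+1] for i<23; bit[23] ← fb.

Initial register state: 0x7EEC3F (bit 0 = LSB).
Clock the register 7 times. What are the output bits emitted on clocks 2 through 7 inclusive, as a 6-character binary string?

reg_0 = 0x7EEC3F
clock 1: out=1, reg = 0x3F761F
clock 2: out=1, reg = 0x1FBB0F
clock 3: out=1, reg = 0x0FDD87
clock 4: out=1, reg = 0x87EEC3
clock 5: out=1, reg = 0x43F761
clock 6: out=1, reg = 0x21FBB0
clock 7: out=0, reg = 0x90FDD8

111110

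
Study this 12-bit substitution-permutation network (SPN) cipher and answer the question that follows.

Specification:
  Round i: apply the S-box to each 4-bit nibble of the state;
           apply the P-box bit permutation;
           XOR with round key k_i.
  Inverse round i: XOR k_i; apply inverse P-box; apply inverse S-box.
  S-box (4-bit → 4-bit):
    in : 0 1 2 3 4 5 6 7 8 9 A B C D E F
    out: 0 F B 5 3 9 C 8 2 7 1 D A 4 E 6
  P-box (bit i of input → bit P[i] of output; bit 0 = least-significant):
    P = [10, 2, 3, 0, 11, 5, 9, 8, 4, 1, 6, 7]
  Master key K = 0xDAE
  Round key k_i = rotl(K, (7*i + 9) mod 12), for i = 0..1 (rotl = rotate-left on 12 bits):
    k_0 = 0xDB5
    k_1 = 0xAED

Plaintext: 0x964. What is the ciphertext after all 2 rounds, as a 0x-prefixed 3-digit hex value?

0xDD5

s_0 = plaintext = 0x964
s_1 = Round(s_0, k_0) = 0xAE3
s_2 = Round(s_1, k_1) = 0xDD5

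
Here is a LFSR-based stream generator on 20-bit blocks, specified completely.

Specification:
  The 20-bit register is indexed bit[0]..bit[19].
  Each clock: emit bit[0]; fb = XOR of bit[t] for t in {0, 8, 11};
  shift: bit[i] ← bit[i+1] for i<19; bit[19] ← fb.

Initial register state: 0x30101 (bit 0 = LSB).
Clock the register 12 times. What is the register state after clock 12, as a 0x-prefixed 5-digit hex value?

reg_0 = 0x30101
clock 1: out=1, reg = 0x18080
clock 2: out=0, reg = 0x0C040
clock 3: out=0, reg = 0x06020
clock 4: out=0, reg = 0x03010
clock 5: out=0, reg = 0x01808
clock 6: out=0, reg = 0x80C04
clock 7: out=0, reg = 0xC0602
clock 8: out=0, reg = 0x60301
clock 9: out=1, reg = 0x30180
clock 10: out=0, reg = 0x980C0
clock 11: out=0, reg = 0x4C060
clock 12: out=0, reg = 0x26030

0x26030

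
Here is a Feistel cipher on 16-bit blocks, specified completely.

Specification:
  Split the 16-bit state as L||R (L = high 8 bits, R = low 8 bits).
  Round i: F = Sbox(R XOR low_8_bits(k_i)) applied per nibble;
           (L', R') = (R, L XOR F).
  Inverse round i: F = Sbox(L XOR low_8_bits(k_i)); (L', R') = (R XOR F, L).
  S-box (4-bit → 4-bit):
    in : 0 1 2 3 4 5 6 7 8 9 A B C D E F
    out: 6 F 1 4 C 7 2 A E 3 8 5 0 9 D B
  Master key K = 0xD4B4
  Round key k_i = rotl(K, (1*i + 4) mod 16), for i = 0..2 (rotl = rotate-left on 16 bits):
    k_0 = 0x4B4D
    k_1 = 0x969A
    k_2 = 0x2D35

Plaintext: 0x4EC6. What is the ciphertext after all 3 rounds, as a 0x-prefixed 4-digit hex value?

0x89FB

s_0 = plaintext = 0x4EC6
s_1 = Round(s_0, k_0) = 0xC6AB
s_2 = Round(s_1, k_1) = 0xAB89
s_3 = Round(s_2, k_2) = 0x89FB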